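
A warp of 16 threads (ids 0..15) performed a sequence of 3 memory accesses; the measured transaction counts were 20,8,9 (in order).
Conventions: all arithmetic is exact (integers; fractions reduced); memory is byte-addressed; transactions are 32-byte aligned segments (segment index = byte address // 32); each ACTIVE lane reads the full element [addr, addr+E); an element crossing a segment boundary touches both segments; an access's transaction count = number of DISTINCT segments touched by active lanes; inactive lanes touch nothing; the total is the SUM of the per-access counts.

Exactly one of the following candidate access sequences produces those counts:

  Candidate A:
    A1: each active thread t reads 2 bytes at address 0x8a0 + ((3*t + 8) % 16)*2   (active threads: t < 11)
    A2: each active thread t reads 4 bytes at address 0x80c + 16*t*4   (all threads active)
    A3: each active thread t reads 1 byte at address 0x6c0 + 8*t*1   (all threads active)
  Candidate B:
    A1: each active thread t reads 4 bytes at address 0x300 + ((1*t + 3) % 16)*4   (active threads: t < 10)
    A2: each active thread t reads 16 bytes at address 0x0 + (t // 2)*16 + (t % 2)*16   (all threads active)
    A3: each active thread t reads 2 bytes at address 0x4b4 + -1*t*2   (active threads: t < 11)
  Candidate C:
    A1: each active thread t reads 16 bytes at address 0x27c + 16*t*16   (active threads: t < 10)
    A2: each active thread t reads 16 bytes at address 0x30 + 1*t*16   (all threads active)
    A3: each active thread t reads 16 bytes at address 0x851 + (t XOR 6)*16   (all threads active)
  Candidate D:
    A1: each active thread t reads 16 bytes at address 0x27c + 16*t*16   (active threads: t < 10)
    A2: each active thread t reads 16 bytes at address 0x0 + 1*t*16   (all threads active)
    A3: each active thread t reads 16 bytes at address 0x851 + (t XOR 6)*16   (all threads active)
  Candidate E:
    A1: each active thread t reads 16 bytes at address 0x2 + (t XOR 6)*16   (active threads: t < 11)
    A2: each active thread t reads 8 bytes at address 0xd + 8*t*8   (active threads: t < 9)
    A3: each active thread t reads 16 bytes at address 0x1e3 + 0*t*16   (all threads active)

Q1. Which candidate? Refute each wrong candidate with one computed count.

A: A1 gives 1 transaction, not 20
B: A1 gives 2 transactions, not 20
C: A2 gives 9 transactions, not 8
E: A1 gives 8 transactions, not 20
D: all counts match (20,8,9)

Answer: D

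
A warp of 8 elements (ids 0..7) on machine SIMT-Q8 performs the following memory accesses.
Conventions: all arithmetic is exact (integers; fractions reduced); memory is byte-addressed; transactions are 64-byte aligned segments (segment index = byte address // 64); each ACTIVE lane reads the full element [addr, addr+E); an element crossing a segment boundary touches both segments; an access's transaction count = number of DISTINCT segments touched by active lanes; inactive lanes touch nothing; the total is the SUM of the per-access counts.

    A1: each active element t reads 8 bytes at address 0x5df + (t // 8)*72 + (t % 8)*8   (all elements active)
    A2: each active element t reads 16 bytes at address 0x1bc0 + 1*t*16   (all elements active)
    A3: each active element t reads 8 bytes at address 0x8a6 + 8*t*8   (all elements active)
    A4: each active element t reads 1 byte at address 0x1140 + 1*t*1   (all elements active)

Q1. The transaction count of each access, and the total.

A1: 2 transactions
A2: 2 transactions
A3: 8 transactions
A4: 1 transaction

Answer: 2,2,8,1; total 13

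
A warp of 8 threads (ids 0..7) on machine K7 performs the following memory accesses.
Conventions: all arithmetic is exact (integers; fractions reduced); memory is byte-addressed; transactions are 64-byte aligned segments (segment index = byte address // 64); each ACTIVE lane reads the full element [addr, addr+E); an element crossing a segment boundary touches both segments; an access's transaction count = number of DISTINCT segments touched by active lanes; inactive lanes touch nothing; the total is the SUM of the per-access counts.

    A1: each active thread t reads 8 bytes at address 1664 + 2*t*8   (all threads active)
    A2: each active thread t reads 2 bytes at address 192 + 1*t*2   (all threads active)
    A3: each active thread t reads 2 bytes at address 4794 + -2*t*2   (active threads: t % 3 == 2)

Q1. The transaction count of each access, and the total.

A1: 2 transactions
A2: 1 transaction
A3: 1 transaction

Answer: 2,1,1; total 4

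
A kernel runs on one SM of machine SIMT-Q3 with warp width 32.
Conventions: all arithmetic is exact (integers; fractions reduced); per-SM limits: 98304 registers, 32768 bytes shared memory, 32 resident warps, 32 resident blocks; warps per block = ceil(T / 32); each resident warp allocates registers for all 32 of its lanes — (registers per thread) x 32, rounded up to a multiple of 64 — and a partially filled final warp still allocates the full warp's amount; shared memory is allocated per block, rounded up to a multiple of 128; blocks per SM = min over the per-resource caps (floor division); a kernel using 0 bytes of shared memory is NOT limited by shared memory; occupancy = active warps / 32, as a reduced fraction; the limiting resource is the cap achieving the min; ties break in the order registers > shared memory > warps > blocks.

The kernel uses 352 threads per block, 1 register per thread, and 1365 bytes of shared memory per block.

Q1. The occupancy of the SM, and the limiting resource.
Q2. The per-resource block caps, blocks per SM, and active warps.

Answer: occupancy 11/16, limited by warps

registers: 139 blocks
shared memory: 23 blocks
warps: 2 blocks
blocks: 32 blocks

Answer: 2 blocks, 22 active warps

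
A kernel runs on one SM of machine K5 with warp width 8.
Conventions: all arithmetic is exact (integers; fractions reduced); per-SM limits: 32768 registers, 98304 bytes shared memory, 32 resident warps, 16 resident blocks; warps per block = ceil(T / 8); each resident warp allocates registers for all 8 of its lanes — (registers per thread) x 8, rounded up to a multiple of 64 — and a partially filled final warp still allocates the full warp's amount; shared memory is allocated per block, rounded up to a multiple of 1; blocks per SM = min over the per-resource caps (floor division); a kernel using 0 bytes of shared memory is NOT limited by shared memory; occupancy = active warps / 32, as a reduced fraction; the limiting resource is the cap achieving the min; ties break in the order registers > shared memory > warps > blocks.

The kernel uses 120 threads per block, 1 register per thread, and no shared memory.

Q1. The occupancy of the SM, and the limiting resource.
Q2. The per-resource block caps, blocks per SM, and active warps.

Answer: occupancy 15/16, limited by warps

registers: 34 blocks
shared memory: no limit (kernel uses none)
warps: 2 blocks
blocks: 16 blocks

Answer: 2 blocks, 30 active warps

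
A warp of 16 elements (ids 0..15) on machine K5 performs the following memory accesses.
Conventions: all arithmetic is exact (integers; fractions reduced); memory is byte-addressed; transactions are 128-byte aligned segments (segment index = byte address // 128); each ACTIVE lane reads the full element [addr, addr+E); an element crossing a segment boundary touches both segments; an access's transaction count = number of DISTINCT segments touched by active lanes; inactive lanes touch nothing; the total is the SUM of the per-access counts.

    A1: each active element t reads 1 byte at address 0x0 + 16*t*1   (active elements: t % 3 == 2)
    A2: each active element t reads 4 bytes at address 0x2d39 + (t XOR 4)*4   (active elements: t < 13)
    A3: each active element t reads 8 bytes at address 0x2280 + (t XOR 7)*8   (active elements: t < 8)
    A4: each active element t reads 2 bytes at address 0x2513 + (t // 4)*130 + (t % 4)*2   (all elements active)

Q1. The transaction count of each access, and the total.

A1: 2 transactions
A2: 1 transaction
A3: 1 transaction
A4: 4 transactions

Answer: 2,1,1,4; total 8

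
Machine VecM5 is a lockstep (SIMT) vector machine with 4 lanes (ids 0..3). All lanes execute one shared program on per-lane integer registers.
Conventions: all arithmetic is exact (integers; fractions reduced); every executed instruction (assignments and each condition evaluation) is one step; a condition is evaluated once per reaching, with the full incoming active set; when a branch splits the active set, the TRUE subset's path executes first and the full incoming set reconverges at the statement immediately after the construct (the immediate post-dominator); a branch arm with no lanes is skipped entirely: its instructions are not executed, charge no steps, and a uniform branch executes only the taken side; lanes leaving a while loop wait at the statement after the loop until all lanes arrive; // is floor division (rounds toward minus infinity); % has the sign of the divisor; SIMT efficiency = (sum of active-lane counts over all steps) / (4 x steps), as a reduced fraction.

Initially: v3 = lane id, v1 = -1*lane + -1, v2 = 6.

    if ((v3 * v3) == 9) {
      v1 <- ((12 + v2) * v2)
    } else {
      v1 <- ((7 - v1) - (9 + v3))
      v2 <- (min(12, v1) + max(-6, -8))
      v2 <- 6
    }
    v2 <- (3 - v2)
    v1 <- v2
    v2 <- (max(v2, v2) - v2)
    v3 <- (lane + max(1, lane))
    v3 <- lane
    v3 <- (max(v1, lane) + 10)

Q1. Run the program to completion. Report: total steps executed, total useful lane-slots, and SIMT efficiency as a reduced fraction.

Answer: 11 steps, 38 useful, 19/22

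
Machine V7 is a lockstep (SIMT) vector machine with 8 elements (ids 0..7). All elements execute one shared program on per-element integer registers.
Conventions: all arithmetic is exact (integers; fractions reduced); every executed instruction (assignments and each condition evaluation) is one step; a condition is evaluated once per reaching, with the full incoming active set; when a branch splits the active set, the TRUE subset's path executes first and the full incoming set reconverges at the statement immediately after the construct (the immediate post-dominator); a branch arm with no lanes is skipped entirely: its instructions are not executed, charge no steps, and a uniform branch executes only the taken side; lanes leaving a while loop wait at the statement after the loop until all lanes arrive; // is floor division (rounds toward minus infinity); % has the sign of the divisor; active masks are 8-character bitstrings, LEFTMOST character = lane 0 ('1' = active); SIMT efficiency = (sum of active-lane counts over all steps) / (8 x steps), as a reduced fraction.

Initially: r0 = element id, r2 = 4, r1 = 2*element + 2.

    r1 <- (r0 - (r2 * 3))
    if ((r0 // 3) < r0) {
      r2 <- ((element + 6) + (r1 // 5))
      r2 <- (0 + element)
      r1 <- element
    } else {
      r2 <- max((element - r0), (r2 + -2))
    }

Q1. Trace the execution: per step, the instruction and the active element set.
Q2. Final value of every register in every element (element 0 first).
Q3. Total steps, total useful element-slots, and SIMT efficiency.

step 0: r1 <- (r0 - (r2 * 3))        11111111
step 1: eval ((r0 // 3) < r0)        11111111
step 2: r2 <- ((element + 6) + (r1 // 5)) 01111111
step 3: r2 <- (0 + element)          01111111
step 4: r1 <- element                01111111
step 5: r2 <- max((element - r0), (r2 + -2)) 10000000

Answer: 6 steps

r0: 0,1,2,3,4,5,6,7
r2: 2,1,2,3,4,5,6,7
r1: -12,1,2,3,4,5,6,7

steps = 6; useful = 38; efficiency = 38/48 = 19/24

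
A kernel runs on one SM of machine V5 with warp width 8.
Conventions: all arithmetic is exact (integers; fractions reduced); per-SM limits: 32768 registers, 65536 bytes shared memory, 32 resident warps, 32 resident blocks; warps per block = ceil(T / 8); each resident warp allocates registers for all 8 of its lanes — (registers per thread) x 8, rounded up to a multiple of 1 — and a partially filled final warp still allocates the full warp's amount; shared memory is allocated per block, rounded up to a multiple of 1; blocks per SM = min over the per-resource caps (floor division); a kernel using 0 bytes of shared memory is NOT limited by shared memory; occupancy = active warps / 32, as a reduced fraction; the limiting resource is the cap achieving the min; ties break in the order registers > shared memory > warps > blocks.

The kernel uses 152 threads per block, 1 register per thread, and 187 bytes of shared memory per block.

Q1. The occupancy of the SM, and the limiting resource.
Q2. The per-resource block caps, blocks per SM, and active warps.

Answer: occupancy 19/32, limited by warps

registers: 215 blocks
shared memory: 350 blocks
warps: 1 block
blocks: 32 blocks

Answer: 1 block, 19 active warps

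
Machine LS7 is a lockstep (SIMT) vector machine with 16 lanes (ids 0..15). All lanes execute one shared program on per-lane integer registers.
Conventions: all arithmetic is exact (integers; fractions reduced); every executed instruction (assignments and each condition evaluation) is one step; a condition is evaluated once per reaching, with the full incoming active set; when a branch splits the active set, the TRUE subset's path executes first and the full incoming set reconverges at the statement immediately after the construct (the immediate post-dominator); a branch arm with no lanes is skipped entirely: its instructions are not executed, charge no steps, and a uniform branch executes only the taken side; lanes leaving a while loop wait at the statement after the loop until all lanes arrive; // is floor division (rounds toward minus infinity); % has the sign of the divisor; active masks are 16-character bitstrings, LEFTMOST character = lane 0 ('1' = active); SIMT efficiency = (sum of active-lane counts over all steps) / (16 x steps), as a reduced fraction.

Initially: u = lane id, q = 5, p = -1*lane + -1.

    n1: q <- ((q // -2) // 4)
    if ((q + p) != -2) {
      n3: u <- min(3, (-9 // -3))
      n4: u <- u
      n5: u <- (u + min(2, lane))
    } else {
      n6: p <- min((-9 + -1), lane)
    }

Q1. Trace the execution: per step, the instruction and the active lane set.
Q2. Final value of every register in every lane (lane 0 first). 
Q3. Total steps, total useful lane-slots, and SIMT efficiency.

step 0: q <- ((q // -2) // 4)        1111111111111111
step 1: eval ((q + p) != -2)         1111111111111111
step 2: u <- min(3, (-9 // -3))      0111111111111111
step 3: u <- u                       0111111111111111
step 4: u <- (u + min(2, lane))      0111111111111111
step 5: p <- min((-9 + -1), lane)    1000000000000000

Answer: 6 steps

u: 0,4,5,5,5,5,5,5,5,5,5,5,5,5,5,5
q: -1,-1,-1,-1,-1,-1,-1,-1,-1,-1,-1,-1,-1,-1,-1,-1
p: -10,-2,-3,-4,-5,-6,-7,-8,-9,-10,-11,-12,-13,-14,-15,-16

steps = 6; useful = 78; efficiency = 78/96 = 13/16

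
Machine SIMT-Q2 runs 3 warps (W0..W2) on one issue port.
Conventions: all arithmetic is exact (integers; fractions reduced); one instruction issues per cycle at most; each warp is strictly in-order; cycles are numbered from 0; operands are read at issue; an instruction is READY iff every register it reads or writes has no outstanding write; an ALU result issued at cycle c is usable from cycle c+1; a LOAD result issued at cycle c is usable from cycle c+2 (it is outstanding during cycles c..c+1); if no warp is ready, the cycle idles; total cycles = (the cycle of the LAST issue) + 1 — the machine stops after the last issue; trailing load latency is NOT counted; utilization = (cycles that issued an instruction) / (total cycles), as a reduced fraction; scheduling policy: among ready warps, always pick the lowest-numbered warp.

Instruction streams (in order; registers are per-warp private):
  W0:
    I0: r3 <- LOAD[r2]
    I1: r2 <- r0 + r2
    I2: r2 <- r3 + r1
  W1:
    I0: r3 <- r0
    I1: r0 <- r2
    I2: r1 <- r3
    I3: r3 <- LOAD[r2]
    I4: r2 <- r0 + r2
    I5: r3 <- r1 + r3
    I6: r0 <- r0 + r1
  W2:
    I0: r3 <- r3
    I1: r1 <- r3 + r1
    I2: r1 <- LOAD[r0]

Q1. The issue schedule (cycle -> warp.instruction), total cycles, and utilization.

cycle 0: W0.I0
cycle 1: W0.I1
cycle 2: W0.I2
cycle 3: W1.I0
cycle 4: W1.I1
cycle 5: W1.I2
cycle 6: W1.I3
cycle 7: W1.I4
cycle 8: W1.I5
cycle 9: W1.I6
cycle 10: W2.I0
cycle 11: W2.I1
cycle 12: W2.I2

Answer: 13 cycles, utilization 1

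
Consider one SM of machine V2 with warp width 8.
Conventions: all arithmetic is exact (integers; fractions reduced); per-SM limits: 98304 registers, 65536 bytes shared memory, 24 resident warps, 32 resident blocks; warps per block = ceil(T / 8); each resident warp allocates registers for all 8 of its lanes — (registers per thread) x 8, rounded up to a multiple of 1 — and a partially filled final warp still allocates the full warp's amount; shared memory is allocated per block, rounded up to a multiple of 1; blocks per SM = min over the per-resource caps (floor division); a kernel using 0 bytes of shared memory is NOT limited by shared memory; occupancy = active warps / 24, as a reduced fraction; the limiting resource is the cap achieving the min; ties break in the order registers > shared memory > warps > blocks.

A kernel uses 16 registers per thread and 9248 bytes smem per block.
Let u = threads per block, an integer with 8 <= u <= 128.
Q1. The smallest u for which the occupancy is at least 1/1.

Answer: u = 25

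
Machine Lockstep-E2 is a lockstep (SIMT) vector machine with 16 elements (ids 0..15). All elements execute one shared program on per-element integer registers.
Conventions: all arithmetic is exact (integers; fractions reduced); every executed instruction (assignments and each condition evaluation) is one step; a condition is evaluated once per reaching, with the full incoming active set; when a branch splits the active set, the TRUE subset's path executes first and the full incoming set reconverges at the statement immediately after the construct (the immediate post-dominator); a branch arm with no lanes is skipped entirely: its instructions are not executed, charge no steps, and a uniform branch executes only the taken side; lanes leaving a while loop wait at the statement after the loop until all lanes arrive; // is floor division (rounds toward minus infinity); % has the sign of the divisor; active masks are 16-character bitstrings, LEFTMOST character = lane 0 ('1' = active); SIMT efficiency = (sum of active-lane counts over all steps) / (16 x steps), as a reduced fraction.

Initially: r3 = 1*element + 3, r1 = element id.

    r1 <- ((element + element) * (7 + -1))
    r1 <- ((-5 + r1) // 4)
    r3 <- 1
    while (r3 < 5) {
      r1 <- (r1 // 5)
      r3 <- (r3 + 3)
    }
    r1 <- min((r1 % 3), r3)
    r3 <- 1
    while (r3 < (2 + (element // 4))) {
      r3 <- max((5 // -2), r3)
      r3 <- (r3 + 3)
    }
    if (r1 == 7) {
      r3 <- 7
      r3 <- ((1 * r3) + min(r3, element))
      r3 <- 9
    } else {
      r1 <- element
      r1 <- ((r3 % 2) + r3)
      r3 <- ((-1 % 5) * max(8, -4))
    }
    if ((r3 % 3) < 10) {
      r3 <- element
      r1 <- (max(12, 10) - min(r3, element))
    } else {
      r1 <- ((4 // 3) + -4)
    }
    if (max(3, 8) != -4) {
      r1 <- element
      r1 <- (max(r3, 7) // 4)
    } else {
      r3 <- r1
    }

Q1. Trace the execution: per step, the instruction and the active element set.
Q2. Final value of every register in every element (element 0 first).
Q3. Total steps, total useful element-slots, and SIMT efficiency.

step 0: r1 <- ((element + element) * (7 + -1)) 1111111111111111
step 1: r1 <- ((-5 + r1) // 4)       1111111111111111
step 2: r3 <- 1                      1111111111111111
step 3: eval (r3 < 5)                1111111111111111
step 4: r1 <- (r1 // 5)              1111111111111111
step 5: r3 <- (r3 + 3)               1111111111111111
step 6: eval (r3 < 5)                1111111111111111
step 7: r1 <- (r1 // 5)              1111111111111111
step 8: r3 <- (r3 + 3)               1111111111111111
step 9: eval (r3 < 5)                1111111111111111
step 10: r1 <- min((r1 % 3), r3)      1111111111111111
step 11: r3 <- 1                      1111111111111111
step 12: eval (r3 < (2 + (element // 4))) 1111111111111111
step 13: r3 <- max((5 // -2), r3)     1111111111111111
step 14: r3 <- (r3 + 3)               1111111111111111
step 15: eval (r3 < (2 + (element // 4))) 1111111111111111
step 16: r3 <- max((5 // -2), r3)     0000000000001111
step 17: r3 <- (r3 + 3)               0000000000001111
step 18: eval (r3 < (2 + (element // 4))) 0000000000001111
step 19: eval (r1 == 7)               1111111111111111
step 20: r1 <- element                1111111111111111
step 21: r1 <- ((r3 % 2) + r3)        1111111111111111
step 22: r3 <- ((-1 % 5) * max(8, -4)) 1111111111111111
step 23: eval ((r3 % 3) < 10)         1111111111111111
step 24: r3 <- element                1111111111111111
step 25: r1 <- (max(12, 10) - min(r3, element)) 1111111111111111
step 26: eval (max(3, 8) != -4)       1111111111111111
step 27: r1 <- element                1111111111111111
step 28: r1 <- (max(r3, 7) // 4)      1111111111111111

Answer: 29 steps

r3: 0,1,2,3,4,5,6,7,8,9,10,11,12,13,14,15
r1: 1,1,1,1,1,1,1,1,2,2,2,2,3,3,3,3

steps = 29; useful = 428; efficiency = 428/464 = 107/116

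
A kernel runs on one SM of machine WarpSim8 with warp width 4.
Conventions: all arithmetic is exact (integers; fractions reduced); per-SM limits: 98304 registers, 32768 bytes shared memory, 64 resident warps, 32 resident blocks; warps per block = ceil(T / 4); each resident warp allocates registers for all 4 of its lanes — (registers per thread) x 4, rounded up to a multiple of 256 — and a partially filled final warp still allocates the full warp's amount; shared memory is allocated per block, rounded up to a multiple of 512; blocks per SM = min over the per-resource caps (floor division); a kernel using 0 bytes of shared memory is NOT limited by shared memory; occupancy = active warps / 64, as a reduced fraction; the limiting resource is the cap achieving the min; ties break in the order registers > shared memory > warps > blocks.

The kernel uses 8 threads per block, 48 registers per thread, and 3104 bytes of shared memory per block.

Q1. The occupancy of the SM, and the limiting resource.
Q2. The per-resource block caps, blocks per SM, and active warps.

Answer: occupancy 9/32, limited by shared memory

registers: 192 blocks
shared memory: 9 blocks
warps: 32 blocks
blocks: 32 blocks

Answer: 9 blocks, 18 active warps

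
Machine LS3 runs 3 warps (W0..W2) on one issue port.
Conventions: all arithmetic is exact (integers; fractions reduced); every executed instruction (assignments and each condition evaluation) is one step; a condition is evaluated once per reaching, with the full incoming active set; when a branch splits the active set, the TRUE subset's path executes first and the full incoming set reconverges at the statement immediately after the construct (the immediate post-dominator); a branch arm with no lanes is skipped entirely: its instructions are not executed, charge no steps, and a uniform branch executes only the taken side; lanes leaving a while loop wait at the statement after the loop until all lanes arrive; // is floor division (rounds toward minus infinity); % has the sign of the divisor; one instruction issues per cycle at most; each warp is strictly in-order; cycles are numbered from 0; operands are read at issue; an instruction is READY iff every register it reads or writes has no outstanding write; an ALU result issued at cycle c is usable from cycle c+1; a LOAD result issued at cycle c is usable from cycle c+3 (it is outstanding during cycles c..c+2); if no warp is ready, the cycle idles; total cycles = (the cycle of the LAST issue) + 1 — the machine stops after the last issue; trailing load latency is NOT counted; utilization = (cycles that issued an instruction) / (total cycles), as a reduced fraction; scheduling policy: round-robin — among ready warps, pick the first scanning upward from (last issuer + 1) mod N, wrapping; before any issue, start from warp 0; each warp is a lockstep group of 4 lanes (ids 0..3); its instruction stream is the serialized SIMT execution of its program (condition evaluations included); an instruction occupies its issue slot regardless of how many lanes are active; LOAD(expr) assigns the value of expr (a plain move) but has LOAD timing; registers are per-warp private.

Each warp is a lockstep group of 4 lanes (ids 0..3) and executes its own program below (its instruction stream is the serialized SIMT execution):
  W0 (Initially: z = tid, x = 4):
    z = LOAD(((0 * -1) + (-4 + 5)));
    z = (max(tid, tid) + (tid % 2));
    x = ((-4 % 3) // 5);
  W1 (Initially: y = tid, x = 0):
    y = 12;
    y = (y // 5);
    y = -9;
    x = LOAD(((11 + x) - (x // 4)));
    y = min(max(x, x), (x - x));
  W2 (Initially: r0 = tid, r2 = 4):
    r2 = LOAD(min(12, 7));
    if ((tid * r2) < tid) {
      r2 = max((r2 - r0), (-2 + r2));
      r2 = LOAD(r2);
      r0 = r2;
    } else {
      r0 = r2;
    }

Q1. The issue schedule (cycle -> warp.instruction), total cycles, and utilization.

cycle 0: W0.I0
cycle 1: W1.I0
cycle 2: W2.I0
cycle 3: W0.I1
cycle 4: W1.I1
cycle 5: W2.I1
cycle 6: W0.I2
cycle 7: W1.I2
cycle 8: W2.I2
cycle 9: W1.I3
cycle 10: idle
cycle 11: idle
cycle 12: W1.I4

Answer: 13 cycles, utilization 11/13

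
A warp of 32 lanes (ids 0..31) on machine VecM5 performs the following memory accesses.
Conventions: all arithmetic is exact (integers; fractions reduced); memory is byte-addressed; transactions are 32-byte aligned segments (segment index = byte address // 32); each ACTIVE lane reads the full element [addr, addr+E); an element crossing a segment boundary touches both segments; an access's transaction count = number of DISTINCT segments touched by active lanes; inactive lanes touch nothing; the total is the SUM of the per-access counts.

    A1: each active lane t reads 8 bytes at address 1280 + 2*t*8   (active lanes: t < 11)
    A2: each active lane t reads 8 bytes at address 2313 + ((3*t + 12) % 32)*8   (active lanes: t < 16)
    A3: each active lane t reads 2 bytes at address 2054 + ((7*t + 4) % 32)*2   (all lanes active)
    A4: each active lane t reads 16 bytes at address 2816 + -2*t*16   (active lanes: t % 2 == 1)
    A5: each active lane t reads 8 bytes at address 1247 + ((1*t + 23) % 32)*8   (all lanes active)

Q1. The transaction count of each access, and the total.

A1: 6 transactions
A2: 9 transactions
A3: 3 transactions
A4: 16 transactions
A5: 9 transactions

Answer: 6,9,3,16,9; total 43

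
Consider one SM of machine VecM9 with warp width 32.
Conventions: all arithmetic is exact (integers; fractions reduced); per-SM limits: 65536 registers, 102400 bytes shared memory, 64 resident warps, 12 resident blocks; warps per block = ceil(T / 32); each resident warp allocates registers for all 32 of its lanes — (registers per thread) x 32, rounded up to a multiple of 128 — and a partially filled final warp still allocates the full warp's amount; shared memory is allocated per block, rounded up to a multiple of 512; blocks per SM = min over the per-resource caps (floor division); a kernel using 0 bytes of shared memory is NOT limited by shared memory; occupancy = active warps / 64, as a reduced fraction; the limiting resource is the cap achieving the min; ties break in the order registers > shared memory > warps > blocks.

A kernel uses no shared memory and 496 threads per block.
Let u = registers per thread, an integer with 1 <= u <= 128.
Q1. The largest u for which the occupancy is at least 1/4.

Answer: u = 128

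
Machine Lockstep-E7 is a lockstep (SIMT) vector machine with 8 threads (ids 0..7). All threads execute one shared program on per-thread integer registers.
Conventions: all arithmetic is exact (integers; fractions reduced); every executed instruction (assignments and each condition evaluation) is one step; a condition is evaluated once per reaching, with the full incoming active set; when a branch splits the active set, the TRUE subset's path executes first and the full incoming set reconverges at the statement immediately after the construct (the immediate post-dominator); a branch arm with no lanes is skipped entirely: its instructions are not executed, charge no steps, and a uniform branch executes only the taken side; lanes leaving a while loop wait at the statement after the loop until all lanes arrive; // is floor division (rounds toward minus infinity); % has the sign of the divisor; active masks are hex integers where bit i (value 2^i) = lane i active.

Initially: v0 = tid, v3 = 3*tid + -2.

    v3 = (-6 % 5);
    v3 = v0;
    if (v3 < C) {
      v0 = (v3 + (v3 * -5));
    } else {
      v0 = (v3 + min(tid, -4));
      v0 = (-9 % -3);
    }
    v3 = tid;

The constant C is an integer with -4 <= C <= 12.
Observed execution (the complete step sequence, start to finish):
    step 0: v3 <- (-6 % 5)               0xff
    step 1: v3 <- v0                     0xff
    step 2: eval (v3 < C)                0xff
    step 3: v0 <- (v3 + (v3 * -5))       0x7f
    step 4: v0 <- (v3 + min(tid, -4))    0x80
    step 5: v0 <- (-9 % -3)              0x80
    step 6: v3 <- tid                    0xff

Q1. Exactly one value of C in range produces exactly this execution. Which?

Answer: C = 7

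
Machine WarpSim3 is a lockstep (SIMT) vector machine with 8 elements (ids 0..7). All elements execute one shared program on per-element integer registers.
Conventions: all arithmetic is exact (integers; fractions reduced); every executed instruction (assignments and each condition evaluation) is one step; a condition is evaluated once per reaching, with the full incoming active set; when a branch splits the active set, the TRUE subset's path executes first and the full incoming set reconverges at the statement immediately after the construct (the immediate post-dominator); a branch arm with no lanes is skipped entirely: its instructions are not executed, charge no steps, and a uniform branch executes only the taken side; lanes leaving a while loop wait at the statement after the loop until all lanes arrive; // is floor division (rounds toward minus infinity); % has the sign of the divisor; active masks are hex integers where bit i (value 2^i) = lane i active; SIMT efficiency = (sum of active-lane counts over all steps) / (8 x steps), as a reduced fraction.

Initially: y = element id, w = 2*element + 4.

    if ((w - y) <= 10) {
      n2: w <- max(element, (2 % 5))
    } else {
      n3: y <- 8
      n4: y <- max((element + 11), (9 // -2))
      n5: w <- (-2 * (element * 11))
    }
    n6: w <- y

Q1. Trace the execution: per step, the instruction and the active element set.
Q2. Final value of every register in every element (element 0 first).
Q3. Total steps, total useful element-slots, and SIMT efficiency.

step 0: eval ((w - y) <= 10)         0xff
step 1: w <- max(element, (2 % 5))   0x7f
step 2: y <- 8                       0x80
step 3: y <- max((element + 11), (9 // -2)) 0x80
step 4: w <- (-2 * (element * 11))   0x80
step 5: w <- y                       0xff

Answer: 6 steps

y: 0,1,2,3,4,5,6,18
w: 0,1,2,3,4,5,6,18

steps = 6; useful = 26; efficiency = 26/48 = 13/24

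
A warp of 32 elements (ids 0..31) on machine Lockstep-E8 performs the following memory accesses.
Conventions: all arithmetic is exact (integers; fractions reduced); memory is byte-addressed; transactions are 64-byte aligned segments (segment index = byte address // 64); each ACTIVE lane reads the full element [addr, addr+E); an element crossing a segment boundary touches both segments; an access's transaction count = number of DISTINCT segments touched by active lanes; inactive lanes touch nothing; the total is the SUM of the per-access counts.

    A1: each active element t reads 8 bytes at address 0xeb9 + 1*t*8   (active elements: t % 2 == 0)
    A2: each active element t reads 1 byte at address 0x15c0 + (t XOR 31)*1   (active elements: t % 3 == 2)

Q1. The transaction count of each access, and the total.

A1: 5 transactions
A2: 1 transaction

Answer: 5,1; total 6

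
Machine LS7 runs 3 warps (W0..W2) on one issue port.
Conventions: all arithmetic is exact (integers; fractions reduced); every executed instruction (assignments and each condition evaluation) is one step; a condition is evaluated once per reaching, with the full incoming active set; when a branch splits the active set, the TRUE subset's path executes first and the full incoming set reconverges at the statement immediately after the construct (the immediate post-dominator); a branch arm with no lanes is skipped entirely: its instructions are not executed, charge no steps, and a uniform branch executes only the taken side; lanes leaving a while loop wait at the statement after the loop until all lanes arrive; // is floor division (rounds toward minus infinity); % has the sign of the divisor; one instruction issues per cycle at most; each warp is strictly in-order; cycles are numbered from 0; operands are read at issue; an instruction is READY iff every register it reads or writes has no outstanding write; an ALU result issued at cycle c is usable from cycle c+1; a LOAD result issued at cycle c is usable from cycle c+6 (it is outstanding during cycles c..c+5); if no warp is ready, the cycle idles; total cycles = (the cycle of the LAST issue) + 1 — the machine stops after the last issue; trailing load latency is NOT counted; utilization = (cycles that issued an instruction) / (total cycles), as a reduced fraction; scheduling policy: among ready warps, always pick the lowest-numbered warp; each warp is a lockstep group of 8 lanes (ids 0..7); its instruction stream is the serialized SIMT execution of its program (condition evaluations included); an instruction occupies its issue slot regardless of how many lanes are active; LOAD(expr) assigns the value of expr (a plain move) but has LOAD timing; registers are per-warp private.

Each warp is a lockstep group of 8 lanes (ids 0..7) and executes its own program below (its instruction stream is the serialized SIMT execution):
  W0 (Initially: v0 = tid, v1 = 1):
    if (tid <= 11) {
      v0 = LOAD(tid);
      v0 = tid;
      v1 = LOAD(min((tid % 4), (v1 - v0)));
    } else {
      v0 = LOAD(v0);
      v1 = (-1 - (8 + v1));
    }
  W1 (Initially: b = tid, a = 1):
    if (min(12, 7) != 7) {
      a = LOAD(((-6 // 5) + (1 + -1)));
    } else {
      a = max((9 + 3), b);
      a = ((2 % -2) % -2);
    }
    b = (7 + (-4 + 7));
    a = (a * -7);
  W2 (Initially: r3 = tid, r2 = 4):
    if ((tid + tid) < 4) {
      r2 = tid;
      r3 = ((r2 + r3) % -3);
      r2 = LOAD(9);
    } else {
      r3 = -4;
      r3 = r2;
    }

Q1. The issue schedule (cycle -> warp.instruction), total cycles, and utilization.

cycle 0: W0.I0
cycle 1: W0.I1
cycle 2: W1.I0
cycle 3: W1.I1
cycle 4: W1.I2
cycle 5: W1.I3
cycle 6: W1.I4
cycle 7: W0.I2
cycle 8: W0.I3
cycle 9: W2.I0
cycle 10: W2.I1
cycle 11: W2.I2
cycle 12: W2.I3
cycle 13: W2.I4
cycle 14: idle
cycle 15: idle
cycle 16: idle
cycle 17: idle
cycle 18: W2.I5

Answer: 19 cycles, utilization 15/19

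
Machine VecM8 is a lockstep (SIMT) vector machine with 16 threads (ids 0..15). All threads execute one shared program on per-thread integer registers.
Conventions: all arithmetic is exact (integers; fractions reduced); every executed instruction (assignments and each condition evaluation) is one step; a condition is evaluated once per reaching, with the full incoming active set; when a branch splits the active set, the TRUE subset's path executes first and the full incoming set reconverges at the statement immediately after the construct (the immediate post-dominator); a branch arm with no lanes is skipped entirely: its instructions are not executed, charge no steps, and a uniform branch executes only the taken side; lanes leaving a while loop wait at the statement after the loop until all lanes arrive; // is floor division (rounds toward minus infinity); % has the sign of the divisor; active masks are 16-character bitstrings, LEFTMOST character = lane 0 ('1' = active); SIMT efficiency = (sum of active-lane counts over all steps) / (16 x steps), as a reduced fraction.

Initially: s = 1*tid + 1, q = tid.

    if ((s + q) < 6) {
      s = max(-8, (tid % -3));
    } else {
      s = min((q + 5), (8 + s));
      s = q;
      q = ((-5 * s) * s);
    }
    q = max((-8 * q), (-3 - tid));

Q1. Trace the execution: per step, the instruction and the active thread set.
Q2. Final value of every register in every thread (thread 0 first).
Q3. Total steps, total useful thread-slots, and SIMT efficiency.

step 0: eval ((s + q) < 6)           1111111111111111
step 1: s <- max(-8, (tid % -3))     1110000000000000
step 2: s <- min((q + 5), (8 + s))   0001111111111111
step 3: s <- q                       0001111111111111
step 4: q <- ((-5 * s) * s)          0001111111111111
step 5: q <- max((-8 * q), (-3 - tid)) 1111111111111111

Answer: 6 steps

s: 0,-2,-1,3,4,5,6,7,8,9,10,11,12,13,14,15
q: 0,-4,-5,360,640,1000,1440,1960,2560,3240,4000,4840,5760,6760,7840,9000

steps = 6; useful = 74; efficiency = 74/96 = 37/48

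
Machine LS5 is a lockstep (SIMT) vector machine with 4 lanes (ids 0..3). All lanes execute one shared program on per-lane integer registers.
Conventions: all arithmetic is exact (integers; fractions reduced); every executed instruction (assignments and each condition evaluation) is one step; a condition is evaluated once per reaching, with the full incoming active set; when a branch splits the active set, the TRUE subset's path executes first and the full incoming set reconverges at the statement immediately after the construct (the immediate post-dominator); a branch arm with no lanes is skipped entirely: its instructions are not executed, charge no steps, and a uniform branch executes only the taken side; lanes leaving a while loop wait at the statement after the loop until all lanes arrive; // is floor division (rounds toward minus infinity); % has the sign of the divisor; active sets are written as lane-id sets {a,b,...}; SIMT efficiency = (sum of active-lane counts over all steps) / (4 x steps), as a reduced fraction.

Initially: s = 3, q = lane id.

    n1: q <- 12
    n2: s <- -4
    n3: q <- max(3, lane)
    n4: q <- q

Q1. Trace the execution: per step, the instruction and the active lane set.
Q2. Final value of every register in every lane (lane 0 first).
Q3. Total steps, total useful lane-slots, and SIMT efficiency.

step 0: q <- 12                      {0,1,2,3}
step 1: s <- -4                      {0,1,2,3}
step 2: q <- max(3, lane)            {0,1,2,3}
step 3: q <- q                       {0,1,2,3}

Answer: 4 steps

s: -4,-4,-4,-4
q: 3,3,3,3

steps = 4; useful = 16; efficiency = 16/16 = 1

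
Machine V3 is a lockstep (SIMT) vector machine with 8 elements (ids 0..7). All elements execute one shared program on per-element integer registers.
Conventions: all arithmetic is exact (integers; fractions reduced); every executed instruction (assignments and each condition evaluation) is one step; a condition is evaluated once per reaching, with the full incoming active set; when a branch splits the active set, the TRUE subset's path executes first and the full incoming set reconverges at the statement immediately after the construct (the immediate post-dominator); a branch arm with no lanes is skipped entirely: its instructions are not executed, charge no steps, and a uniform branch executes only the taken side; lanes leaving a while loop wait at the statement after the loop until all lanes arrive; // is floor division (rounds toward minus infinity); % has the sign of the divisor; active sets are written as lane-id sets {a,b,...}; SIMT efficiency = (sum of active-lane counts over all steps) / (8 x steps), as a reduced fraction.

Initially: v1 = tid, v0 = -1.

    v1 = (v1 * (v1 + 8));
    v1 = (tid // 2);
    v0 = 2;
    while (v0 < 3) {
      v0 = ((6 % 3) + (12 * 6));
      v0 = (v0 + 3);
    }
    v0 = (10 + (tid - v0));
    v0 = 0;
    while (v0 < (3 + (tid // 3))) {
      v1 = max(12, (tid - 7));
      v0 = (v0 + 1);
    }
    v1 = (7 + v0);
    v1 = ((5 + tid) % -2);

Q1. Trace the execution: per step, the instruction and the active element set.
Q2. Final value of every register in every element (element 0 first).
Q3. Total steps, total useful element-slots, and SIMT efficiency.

step 0: v1 <- (v1 * (v1 + 8))        {0,1,2,3,4,5,6,7}
step 1: v1 <- (tid // 2)             {0,1,2,3,4,5,6,7}
step 2: v0 <- 2                      {0,1,2,3,4,5,6,7}
step 3: eval (v0 < 3)                {0,1,2,3,4,5,6,7}
step 4: v0 <- ((6 % 3) + (12 * 6))   {0,1,2,3,4,5,6,7}
step 5: v0 <- (v0 + 3)               {0,1,2,3,4,5,6,7}
step 6: eval (v0 < 3)                {0,1,2,3,4,5,6,7}
step 7: v0 <- (10 + (tid - v0))      {0,1,2,3,4,5,6,7}
step 8: v0 <- 0                      {0,1,2,3,4,5,6,7}
step 9: eval (v0 < (3 + (tid // 3))) {0,1,2,3,4,5,6,7}
step 10: v1 <- max(12, (tid - 7))     {0,1,2,3,4,5,6,7}
step 11: v0 <- (v0 + 1)               {0,1,2,3,4,5,6,7}
step 12: eval (v0 < (3 + (tid // 3))) {0,1,2,3,4,5,6,7}
step 13: v1 <- max(12, (tid - 7))     {0,1,2,3,4,5,6,7}
step 14: v0 <- (v0 + 1)               {0,1,2,3,4,5,6,7}
step 15: eval (v0 < (3 + (tid // 3))) {0,1,2,3,4,5,6,7}
step 16: v1 <- max(12, (tid - 7))     {0,1,2,3,4,5,6,7}
step 17: v0 <- (v0 + 1)               {0,1,2,3,4,5,6,7}
step 18: eval (v0 < (3 + (tid // 3))) {0,1,2,3,4,5,6,7}
step 19: v1 <- max(12, (tid - 7))     {3,4,5,6,7}
step 20: v0 <- (v0 + 1)               {3,4,5,6,7}
step 21: eval (v0 < (3 + (tid // 3))) {3,4,5,6,7}
step 22: v1 <- max(12, (tid - 7))     {6,7}
step 23: v0 <- (v0 + 1)               {6,7}
step 24: eval (v0 < (3 + (tid // 3))) {6,7}
step 25: v1 <- (7 + v0)               {0,1,2,3,4,5,6,7}
step 26: v1 <- ((5 + tid) % -2)       {0,1,2,3,4,5,6,7}

Answer: 27 steps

v1: -1,0,-1,0,-1,0,-1,0
v0: 3,3,3,4,4,4,5,5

steps = 27; useful = 189; efficiency = 189/216 = 7/8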